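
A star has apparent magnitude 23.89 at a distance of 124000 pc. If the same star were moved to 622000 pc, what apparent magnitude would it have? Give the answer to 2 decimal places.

m ≈ 27.39

Flux ∝ 1/d², so Δm = 5 log₁₀(d₂/d₁) = 5 log₁₀(622000/124000) = 3.502
m₂ = m₁ + Δm = 23.89 + (3.502) = 27.392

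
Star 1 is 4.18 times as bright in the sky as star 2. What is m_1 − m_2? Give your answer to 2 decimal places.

m_1 − m_2 ≈ -1.55

Pogson: Δm = −2.5 log₁₀(ratio) = −2.5 log₁₀(4.18) = −2.5 × 0.6212 = -1.553
Star 1 is brighter, so it has the smaller magnitude: the difference is negative.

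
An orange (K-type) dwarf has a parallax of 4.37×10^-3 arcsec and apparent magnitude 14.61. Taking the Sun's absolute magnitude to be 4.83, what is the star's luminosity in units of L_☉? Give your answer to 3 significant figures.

L/L_☉ ≈ 0.0641

d = 1/p = 1/4.37×10^-3″ = 228.8 pc
M = m − 5 log₁₀ d + 5 = 14.61 − 5·2.3595 + 5 = 7.812
M − M_☉ = 7.812 − 4.83 = 2.982
L/L_☉ = 10^(−0.4 × 2.982) = 0.06413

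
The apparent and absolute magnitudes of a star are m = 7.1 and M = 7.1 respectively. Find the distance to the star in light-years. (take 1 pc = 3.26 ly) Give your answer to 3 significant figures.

d ≈ 32.6 ly

μ = m − M = 0.000
m − M = 5 log₁₀ d − 5
log₁₀ d = (m − M)/5 + 1 = 1.0000
d = 10^1.0000 = 10.00 pc
= 32.60 ly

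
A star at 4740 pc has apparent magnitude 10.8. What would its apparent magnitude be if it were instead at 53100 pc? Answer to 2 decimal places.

m ≈ 16.05

Flux ∝ 1/d², so Δm = 5 log₁₀(d₂/d₁) = 5 log₁₀(53100/4740) = 5.247
m₂ = m₁ + Δm = 10.8 + (5.247) = 16.047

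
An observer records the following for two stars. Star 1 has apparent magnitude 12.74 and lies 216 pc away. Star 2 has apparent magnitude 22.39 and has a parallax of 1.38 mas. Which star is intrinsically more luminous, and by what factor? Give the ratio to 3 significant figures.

Star 1: M = m − 5 log₁₀ d + 5 = 12.74 − 5·2.3345 + 5 = 6.068
Star 2: p = 1.38 mas = 1.38×10^-3″ → d = 1/p = 724.6 pc
Star 2: M = m − 5 log₁₀ d + 5 = 22.39 − 5·2.8601 + 5 = 13.089
ΔM = M_1 − M_2 = 6.068 − (13.089) = -7.022; smaller M is more luminous → Star 1.
L ratio = 10^(0.4 |ΔM|) = 10^2.809 = 643.7

Star 1 is more luminous, by a factor of 644.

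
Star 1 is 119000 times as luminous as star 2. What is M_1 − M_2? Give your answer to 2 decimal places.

Pogson: ΔM = −2.5 log₁₀(ratio) = −2.5 log₁₀(119000) = −2.5 × 5.0755 = -12.689
Star 1 is brighter, so it has the smaller magnitude: the difference is negative.

M_1 − M_2 ≈ -12.69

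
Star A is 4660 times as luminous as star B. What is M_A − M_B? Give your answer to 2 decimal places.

M_A − M_B ≈ -9.17

Pogson: ΔM = −2.5 log₁₀(ratio) = −2.5 log₁₀(4660) = −2.5 × 3.6684 = -9.171
Star A is brighter, so it has the smaller magnitude: the difference is negative.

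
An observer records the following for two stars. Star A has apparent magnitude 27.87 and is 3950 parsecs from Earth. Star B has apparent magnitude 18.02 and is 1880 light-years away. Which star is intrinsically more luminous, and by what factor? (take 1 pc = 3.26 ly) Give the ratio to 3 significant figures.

Star A: M = m − 5 log₁₀ d + 5 = 27.87 − 5·3.5966 + 5 = 14.887
Star B: d = 1880 ly / 3.26 = 576.7 pc
Star B: M = m − 5 log₁₀ d + 5 = 18.02 − 5·2.7609 + 5 = 9.215
ΔM = M_A − M_B = 14.887 − (9.215) = 5.672; smaller M is more luminous → Star B.
L ratio = 10^(0.4 |ΔM|) = 10^2.269 = 185.6

Star B is more luminous, by a factor of 186.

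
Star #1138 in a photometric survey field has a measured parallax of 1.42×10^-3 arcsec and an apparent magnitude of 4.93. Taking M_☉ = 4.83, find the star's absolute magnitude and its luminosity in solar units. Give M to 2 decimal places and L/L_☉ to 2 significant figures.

d = 1/p = 1/1.42×10^-3″ = 704.2 pc
M = m − 5 log₁₀ d + 5 = 4.93 − 5·2.8477 + 5 = -4.309
M − M_☉ = -4.309 − 4.83 = -9.139
L/L_☉ = 10^(−0.4 × -9.139) = 4523

M ≈ -4.31; L/L_☉ ≈ 4500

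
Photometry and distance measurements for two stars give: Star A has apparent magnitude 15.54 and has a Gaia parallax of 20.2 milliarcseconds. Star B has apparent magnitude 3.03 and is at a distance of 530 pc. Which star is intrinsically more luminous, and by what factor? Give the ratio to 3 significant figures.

Star B is more luminous, by a factor of 1.16×10^7.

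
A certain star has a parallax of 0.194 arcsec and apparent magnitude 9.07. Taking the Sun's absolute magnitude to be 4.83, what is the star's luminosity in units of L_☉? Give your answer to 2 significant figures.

L/L_☉ ≈ 5.4×10^-3

d = 1/p = 1/0.194″ = 5.155 pc
M = m − 5 log₁₀ d + 5 = 9.07 − 5·0.7122 + 5 = 10.509
M − M_☉ = 10.509 − 4.83 = 5.679
L/L_☉ = 10^(−0.4 × 5.679) = 5.351×10^-3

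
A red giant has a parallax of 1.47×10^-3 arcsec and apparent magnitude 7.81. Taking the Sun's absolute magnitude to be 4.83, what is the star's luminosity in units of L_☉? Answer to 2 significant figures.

L/L_☉ ≈ 300

d = 1/p = 1/1.47×10^-3″ = 680.3 pc
M = m − 5 log₁₀ d + 5 = 7.81 − 5·2.8327 + 5 = -1.353
M − M_☉ = -1.353 − 4.83 = -6.183
L/L_☉ = 10^(−0.4 × -6.183) = 297.4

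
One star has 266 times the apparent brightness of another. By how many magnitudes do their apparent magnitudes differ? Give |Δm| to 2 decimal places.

|Δm| ≈ 6.06

Pogson: Δm = −2.5 log₁₀(ratio) = −2.5 log₁₀(266) = −2.5 × 2.4249 = -6.062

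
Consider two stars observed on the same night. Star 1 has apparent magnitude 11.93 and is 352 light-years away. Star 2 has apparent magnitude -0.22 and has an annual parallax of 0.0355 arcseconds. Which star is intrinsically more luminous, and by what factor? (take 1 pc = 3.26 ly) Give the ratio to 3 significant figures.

Star 1: d = 352 ly / 3.26 = 108.0 pc
Star 1: M = m − 5 log₁₀ d + 5 = 11.93 − 5·2.0333 + 5 = 6.763
Star 2: d = 1/p = 1/0.0355″ = 28.17 pc
Star 2: M = m − 5 log₁₀ d + 5 = -0.22 − 5·1.4498 + 5 = -2.469
ΔM = M_1 − M_2 = 6.763 − (-2.469) = 9.232; smaller M is more luminous → Star 2.
L ratio = 10^(0.4 |ΔM|) = 10^3.693 = 4931

Star 2 is more luminous, by a factor of 4930.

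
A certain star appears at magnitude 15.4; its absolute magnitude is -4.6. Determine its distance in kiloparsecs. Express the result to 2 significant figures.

d ≈ 100 kpc

Distance modulus: m − M = 15.4 − (-4.6) = 20.000
m − M = 5 log₁₀ d − 5
log₁₀ d = (m − M)/5 + 1 = 5.0000
d = 10^5.0000 = 100000 pc
= 100.0 kpc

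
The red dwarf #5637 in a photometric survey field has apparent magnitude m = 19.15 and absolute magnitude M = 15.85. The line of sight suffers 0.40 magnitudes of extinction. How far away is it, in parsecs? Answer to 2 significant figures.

m − M = 5 log₁₀(d/10 pc) + A  ⇒  19.15 − (15.85) − 0.40 = 5 log₁₀(d/10)
2.900 = 5 log₁₀(d/10)
log₁₀ d = (m − M − A)/5 + 1 = 1.5800
d = 10^1.5800 = 38.02 pc

d ≈ 38 pc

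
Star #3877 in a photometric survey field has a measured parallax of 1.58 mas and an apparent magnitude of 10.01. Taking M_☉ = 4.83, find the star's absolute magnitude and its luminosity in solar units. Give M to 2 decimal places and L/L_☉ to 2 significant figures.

M ≈ 1.00; L/L_☉ ≈ 34

d = 1/p = 1000/1.58 mas = 632.9 pc
M = m − 5 log₁₀ d + 5 = 10.01 − 5·2.8013 + 5 = 1.003
M − M_☉ = 1.003 − 4.83 = -3.827
L/L_☉ = 10^(−0.4 × -3.827) = 33.94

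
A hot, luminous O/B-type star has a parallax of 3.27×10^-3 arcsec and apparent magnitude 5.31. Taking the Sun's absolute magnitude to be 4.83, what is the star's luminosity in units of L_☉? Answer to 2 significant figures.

d = 1/p = 1/3.27×10^-3″ = 305.8 pc
M = m − 5 log₁₀ d + 5 = 5.31 − 5·2.4855 + 5 = -2.117
M − M_☉ = -2.117 − 4.83 = -6.947
L/L_☉ = 10^(−0.4 × -6.947) = 601.0

L/L_☉ ≈ 600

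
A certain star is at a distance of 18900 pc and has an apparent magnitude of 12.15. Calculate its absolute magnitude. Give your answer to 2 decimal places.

M ≈ -4.23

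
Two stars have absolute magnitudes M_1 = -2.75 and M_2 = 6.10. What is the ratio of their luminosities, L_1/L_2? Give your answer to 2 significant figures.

ΔM = M_1 − M_2 = -8.85
L_1/L_2 = 10^(−0.4 ΔM) = 10^3.540 = 3467

L_1/L_2 ≈ 3500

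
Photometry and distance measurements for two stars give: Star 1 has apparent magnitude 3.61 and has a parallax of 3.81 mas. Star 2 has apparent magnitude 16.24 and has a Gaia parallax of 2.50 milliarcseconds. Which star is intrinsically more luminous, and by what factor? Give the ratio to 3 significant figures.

Star 1: p = 3.81 mas = 3.81×10^-3″ → d = 1/p = 262.5 pc
Star 1: M = m − 5 log₁₀ d + 5 = 3.61 − 5·2.4191 + 5 = -3.485
Star 2: p = 2.50 mas = 2.50×10^-3″ → d = 1/p = 400.0 pc
Star 2: M = m − 5 log₁₀ d + 5 = 16.24 − 5·2.6021 + 5 = 8.230
ΔM = M_1 − M_2 = -3.485 − (8.230) = -11.715; smaller M is more luminous → Star 1.
L ratio = 10^(0.4 |ΔM|) = 10^4.686 = 48530

Star 1 is more luminous, by a factor of 48500.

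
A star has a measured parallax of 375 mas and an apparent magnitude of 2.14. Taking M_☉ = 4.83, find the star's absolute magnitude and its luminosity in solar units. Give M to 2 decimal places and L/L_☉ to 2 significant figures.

d = 1/p = 1000/375 mas = 2.667 pc
M = m − 5 log₁₀ d + 5 = 2.14 − 5·0.4260 + 5 = 5.010
M − M_☉ = 5.010 − 4.83 = 0.180
L/L_☉ = 10^(−0.4 × 0.180) = 0.8471

M ≈ 5.01; L/L_☉ ≈ 0.85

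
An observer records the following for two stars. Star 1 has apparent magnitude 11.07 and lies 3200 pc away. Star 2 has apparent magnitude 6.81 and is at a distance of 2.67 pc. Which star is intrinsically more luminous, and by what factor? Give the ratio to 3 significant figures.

Star 1: M = m − 5 log₁₀ d + 5 = 11.07 − 5·3.5051 + 5 = -1.456
Star 2: M = m − 5 log₁₀ d + 5 = 6.81 − 5·0.4265 + 5 = 9.677
ΔM = M_1 − M_2 = -1.456 − (9.677) = -11.133; smaller M is more luminous → Star 1.
L ratio = 10^(0.4 |ΔM|) = 10^4.453 = 28400

Star 1 is more luminous, by a factor of 28400.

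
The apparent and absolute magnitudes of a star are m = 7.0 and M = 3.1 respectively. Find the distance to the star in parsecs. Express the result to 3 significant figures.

Distance modulus: m − M = 7.0 − (3.1) = 3.900
m − M = 5 log₁₀ d − 5
log₁₀ d = (m − M)/5 + 1 = 1.7800
d = 10^1.7800 = 60.26 pc

d ≈ 60.3 pc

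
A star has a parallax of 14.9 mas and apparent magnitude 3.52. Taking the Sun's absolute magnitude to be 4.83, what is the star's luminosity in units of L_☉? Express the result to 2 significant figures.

d = 1/p = 1000/14.9 mas = 67.11 pc
M = m − 5 log₁₀ d + 5 = 3.52 − 5·1.8268 + 5 = -0.614
M − M_☉ = -0.614 − 4.83 = -5.444
L/L_☉ = 10^(−0.4 × -5.444) = 150.5

L/L_☉ ≈ 150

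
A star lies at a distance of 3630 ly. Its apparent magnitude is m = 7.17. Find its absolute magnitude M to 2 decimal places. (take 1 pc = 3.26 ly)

M ≈ -3.06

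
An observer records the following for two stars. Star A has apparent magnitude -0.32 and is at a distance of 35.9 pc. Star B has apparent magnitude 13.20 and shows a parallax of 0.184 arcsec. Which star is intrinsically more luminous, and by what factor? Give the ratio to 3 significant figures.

Star A: M = m − 5 log₁₀ d + 5 = -0.32 − 5·1.5551 + 5 = -3.095
Star B: d = 1/p = 1/0.184″ = 5.435 pc
Star B: M = m − 5 log₁₀ d + 5 = 13.20 − 5·0.7352 + 5 = 14.524
ΔM = M_A − M_B = -3.095 − (14.524) = -17.620; smaller M is more luminous → Star A.
L ratio = 10^(0.4 |ΔM|) = 10^7.048 = 1.116×10^7

Star A is more luminous, by a factor of 1.12×10^7.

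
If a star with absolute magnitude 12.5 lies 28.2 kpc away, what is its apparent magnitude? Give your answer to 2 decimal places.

m ≈ 29.75

d = 28.2 kpc = 28200 pc
m = M + 5 log₁₀ d − 5 = 12.5 + 5·4.4502 − 5 = 29.751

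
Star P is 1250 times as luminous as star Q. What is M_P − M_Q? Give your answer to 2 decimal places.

M_P − M_Q ≈ -7.74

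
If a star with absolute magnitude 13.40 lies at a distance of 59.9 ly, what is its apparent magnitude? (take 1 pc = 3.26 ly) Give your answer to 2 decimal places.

m ≈ 14.72

d = 59.9 ly / 3.26 = 18.37 pc
m = M + 5 log₁₀ d − 5 = 13.40 + 5·1.2642 − 5 = 14.721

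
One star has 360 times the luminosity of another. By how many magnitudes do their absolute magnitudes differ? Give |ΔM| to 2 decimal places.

|ΔM| ≈ 6.39

Pogson: ΔM = −2.5 log₁₀(ratio) = −2.5 log₁₀(360) = −2.5 × 2.5563 = -6.391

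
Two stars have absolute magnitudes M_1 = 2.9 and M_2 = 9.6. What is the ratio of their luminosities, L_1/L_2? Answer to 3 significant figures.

L_1/L_2 ≈ 479

ΔM = M_1 − M_2 = -6.7
L_1/L_2 = 10^(−0.4 ΔM) = 10^2.680 = 478.6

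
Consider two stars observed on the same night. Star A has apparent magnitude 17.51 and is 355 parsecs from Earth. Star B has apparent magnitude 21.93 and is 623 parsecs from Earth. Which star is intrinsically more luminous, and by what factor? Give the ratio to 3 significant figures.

Star A is more luminous, by a factor of 19.0.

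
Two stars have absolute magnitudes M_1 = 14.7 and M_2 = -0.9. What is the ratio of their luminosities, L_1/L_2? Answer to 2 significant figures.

ΔM = M_1 − M_2 = 15.6
L_1/L_2 = 10^(−0.4 ΔM) = 10^-6.240 = 5.754×10^-7

L_1/L_2 ≈ 5.8×10^-7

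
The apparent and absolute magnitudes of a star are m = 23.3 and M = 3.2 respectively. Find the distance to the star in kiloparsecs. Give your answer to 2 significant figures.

d ≈ 100 kpc

μ = m − M = 20.100
m − M = 5 log₁₀ d − 5
log₁₀ d = (m − M)/5 + 1 = 5.0200
d = 10^5.0200 = 104700 pc
= 104.7 kpc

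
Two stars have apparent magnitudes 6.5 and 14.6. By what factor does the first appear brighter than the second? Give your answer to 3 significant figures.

1740

Magnitude difference = -8.1
Flux ratio = 10^(−0.4 Δm) = 10^(−0.4 × -8.1) = 10^3.240 = 1738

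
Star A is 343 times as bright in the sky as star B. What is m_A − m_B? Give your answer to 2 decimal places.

m_A − m_B ≈ -6.34

Pogson: Δm = −2.5 log₁₀(ratio) = −2.5 log₁₀(343) = −2.5 × 2.5353 = -6.338
Star A is brighter, so it has the smaller magnitude: the difference is negative.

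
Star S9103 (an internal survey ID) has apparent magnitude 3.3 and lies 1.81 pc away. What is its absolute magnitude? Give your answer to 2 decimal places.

5 log₁₀(d/10 pc) = 5 log₁₀(1.810) − 5 = -3.712
M = m − 5 log₁₀(d/10) = 3.3 + 3.712 = 7.012

M ≈ 7.01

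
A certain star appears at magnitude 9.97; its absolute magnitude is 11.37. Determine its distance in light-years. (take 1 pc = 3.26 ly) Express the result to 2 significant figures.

Distance modulus: m − M = 9.97 − (11.37) = -1.400
m − M = 5 log₁₀ d − 5
log₁₀ d = (m − M)/5 + 1 = 0.7200
d = 10^0.7200 = 5.248 pc
= 17.11 ly

d ≈ 17 ly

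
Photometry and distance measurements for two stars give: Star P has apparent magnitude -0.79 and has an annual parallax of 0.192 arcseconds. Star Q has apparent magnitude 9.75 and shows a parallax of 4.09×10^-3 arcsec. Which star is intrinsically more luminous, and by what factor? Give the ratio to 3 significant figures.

Star P: d = 1/p = 1/0.192″ = 5.208 pc
Star P: M = m − 5 log₁₀ d + 5 = -0.79 − 5·0.7167 + 5 = 0.627
Star Q: d = 1/p = 1/4.09×10^-3″ = 244.5 pc
Star Q: M = m − 5 log₁₀ d + 5 = 9.75 − 5·2.3883 + 5 = 2.809
ΔM = M_P − M_Q = 0.627 − (2.809) = -2.182; smaller M is more luminous → Star P.
L ratio = 10^(0.4 |ΔM|) = 10^0.873 = 7.462

Star P is more luminous, by a factor of 7.46.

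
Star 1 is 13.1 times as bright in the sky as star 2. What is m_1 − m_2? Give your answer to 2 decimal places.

Pogson: Δm = −2.5 log₁₀(ratio) = −2.5 log₁₀(13.1) = −2.5 × 1.1173 = -2.793
Star 1 is brighter, so it has the smaller magnitude: the difference is negative.

m_1 − m_2 ≈ -2.79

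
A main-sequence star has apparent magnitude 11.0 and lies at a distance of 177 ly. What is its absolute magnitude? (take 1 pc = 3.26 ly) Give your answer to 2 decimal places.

M ≈ 7.33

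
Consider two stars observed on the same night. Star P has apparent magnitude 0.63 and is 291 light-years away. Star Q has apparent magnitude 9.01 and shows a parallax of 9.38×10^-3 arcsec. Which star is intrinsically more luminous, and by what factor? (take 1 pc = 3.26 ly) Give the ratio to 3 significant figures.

Star P is more luminous, by a factor of 1580.

Star P: d = 291 ly / 3.26 = 89.26 pc
Star P: M = m − 5 log₁₀ d + 5 = 0.63 − 5·1.9507 + 5 = -4.123
Star Q: d = 1/p = 1/9.38×10^-3″ = 106.6 pc
Star Q: M = m − 5 log₁₀ d + 5 = 9.01 − 5·2.0278 + 5 = 3.871
ΔM = M_P − M_Q = -4.123 − (3.871) = -7.994; smaller M is more luminous → Star P.
L ratio = 10^(0.4 |ΔM|) = 10^3.198 = 1577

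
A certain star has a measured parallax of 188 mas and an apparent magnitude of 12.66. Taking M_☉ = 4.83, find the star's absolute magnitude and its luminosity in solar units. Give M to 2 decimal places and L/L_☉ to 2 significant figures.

d = 1/p = 1000/188 mas = 5.319 pc
M = m − 5 log₁₀ d + 5 = 12.66 − 5·0.7258 + 5 = 14.031
M − M_☉ = 14.031 − 4.83 = 9.201
L/L_☉ = 10^(−0.4 × 9.201) = 2.088×10^-4

M ≈ 14.03; L/L_☉ ≈ 2.1×10^-4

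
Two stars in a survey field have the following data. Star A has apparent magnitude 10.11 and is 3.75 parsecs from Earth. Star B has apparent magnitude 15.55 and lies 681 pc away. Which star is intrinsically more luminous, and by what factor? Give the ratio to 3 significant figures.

Star B is more luminous, by a factor of 220.

Star A: M = m − 5 log₁₀ d + 5 = 10.11 − 5·0.5740 + 5 = 12.240
Star B: M = m − 5 log₁₀ d + 5 = 15.55 − 5·2.8331 + 5 = 6.384
ΔM = M_A − M_B = 12.240 − (6.384) = 5.856; smaller M is more luminous → Star B.
L ratio = 10^(0.4 |ΔM|) = 10^2.342 = 219.9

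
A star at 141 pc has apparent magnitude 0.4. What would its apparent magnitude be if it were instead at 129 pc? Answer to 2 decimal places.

m ≈ 0.21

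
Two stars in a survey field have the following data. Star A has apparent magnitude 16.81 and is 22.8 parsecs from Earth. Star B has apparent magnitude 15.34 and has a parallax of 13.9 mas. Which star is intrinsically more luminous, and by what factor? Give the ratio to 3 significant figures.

Star A: M = m − 5 log₁₀ d + 5 = 16.81 − 5·1.3579 + 5 = 15.020
Star B: p = 13.9 mas = 0.0139″ → d = 1/p = 71.94 pc
Star B: M = m − 5 log₁₀ d + 5 = 15.34 − 5·1.8570 + 5 = 11.055
ΔM = M_A − M_B = 15.020 − (11.055) = 3.965; smaller M is more luminous → Star B.
L ratio = 10^(0.4 |ΔM|) = 10^1.586 = 38.56

Star B is more luminous, by a factor of 38.6.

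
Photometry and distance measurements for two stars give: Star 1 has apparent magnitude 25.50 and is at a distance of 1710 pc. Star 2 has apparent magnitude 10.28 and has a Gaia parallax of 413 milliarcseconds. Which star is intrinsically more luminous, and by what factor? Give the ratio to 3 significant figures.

Star 1: M = m − 5 log₁₀ d + 5 = 25.50 − 5·3.2330 + 5 = 14.335
Star 2: p = 413 mas = 0.413″ → d = 1/p = 2.421 pc
Star 2: M = m − 5 log₁₀ d + 5 = 10.28 − 5·0.3840 + 5 = 13.360
ΔM = M_1 − M_2 = 14.335 − (13.360) = 0.975; smaller M is more luminous → Star 2.
L ratio = 10^(0.4 |ΔM|) = 10^0.390 = 2.455

Star 2 is more luminous, by a factor of 2.46.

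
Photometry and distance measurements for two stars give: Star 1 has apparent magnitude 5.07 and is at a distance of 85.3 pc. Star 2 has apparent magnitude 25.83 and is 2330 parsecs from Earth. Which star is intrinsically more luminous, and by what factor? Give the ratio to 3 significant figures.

Star 1 is more luminous, by a factor of 270000.

Star 1: M = m − 5 log₁₀ d + 5 = 5.07 − 5·1.9309 + 5 = 0.415
Star 2: M = m − 5 log₁₀ d + 5 = 25.83 − 5·3.3674 + 5 = 13.993
ΔM = M_1 − M_2 = 0.415 − (13.993) = -13.578; smaller M is more luminous → Star 1.
L ratio = 10^(0.4 |ΔM|) = 10^5.431 = 269900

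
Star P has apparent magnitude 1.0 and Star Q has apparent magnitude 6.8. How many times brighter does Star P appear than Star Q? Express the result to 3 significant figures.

Magnitude difference = -5.8
Flux ratio = 10^(−0.4 Δm) = 10^(−0.4 × -5.8) = 10^2.320 = 208.9

209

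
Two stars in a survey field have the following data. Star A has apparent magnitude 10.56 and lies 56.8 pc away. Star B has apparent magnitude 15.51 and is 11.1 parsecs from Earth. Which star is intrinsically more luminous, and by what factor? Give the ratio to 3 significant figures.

Star A is more luminous, by a factor of 2500.

Star A: M = m − 5 log₁₀ d + 5 = 10.56 − 5·1.7543 + 5 = 6.788
Star B: M = m − 5 log₁₀ d + 5 = 15.51 − 5·1.0453 + 5 = 15.283
ΔM = M_A − M_B = 6.788 − (15.283) = -8.495; smaller M is more luminous → Star A.
L ratio = 10^(0.4 |ΔM|) = 10^3.398 = 2501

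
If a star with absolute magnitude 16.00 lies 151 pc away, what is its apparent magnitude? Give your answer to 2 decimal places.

m = M + 5 log₁₀ d − 5 = 16.00 + 5·2.1790 − 5 = 21.895

m ≈ 21.89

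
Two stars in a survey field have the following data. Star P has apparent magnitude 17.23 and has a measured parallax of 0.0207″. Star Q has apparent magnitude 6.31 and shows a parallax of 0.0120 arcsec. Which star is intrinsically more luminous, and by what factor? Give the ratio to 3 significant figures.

Star Q is more luminous, by a factor of 69400.

Star P: d = 1/p = 1/0.0207″ = 48.31 pc
Star P: M = m − 5 log₁₀ d + 5 = 17.23 − 5·1.6840 + 5 = 13.810
Star Q: d = 1/p = 1/0.0120″ = 83.33 pc
Star Q: M = m − 5 log₁₀ d + 5 = 6.31 − 5·1.9208 + 5 = 1.706
ΔM = M_P − M_Q = 13.810 − (1.706) = 12.104; smaller M is more luminous → Star Q.
L ratio = 10^(0.4 |ΔM|) = 10^4.842 = 69430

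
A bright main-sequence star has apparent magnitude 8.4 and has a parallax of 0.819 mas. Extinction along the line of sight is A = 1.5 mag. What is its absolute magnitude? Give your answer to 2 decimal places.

p = 0.819 mas = 8.19×10^-4″ → d = 1/p = 1221 pc
5 log₁₀(d/10 pc) = 5 log₁₀(1221) − 5 = 10.434
M = m − 5 log₁₀(d/10) − A = 8.4 − 10.434 − 1.5 = -3.534

M ≈ -3.53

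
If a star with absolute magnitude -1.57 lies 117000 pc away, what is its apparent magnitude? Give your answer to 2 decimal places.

m = M + 5 log₁₀ d − 5 = -1.57 + 5·5.0682 − 5 = 18.771

m ≈ 18.77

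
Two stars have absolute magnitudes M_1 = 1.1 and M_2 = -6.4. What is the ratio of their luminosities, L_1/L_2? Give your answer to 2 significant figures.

L_1/L_2 ≈ 1.0×10^-3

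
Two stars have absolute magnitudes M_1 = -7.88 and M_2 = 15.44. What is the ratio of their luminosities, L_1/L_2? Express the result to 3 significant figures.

ΔM = M_1 − M_2 = -23.32
L_1/L_2 = 10^(−0.4 ΔM) = 10^9.328 = 2.128×10^9

L_1/L_2 ≈ 2.13×10^9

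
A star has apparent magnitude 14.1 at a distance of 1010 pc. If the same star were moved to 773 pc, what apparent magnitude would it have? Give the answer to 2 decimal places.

Flux ∝ 1/d², so Δm = 5 log₁₀(d₂/d₁) = 5 log₁₀(773/1010) = -0.581
m₂ = m₁ + Δm = 14.1 + (-0.581) = 13.519

m ≈ 13.52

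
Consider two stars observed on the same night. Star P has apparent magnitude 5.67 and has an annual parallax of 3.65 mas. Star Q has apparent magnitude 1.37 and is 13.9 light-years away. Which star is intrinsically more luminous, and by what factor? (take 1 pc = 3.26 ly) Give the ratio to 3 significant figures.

Star P is more luminous, by a factor of 78.7.

Star P: p = 3.65 mas = 3.65×10^-3″ → d = 1/p = 274.0 pc
Star P: M = m − 5 log₁₀ d + 5 = 5.67 − 5·2.4377 + 5 = -1.519
Star Q: d = 13.9 ly / 3.26 = 4.264 pc
Star Q: M = m − 5 log₁₀ d + 5 = 1.37 − 5·0.6298 + 5 = 3.221
ΔM = M_P − M_Q = -1.519 − (3.221) = -4.740; smaller M is more luminous → Star P.
L ratio = 10^(0.4 |ΔM|) = 10^1.896 = 78.67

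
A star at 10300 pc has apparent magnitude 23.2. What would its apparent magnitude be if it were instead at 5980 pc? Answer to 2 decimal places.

m ≈ 22.02

Flux ∝ 1/d², so Δm = 5 log₁₀(d₂/d₁) = 5 log₁₀(5980/10300) = -1.181
m₂ = m₁ + Δm = 23.2 + (-1.181) = 22.019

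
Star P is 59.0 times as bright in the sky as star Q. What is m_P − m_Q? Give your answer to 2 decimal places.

Pogson: Δm = −2.5 log₁₀(ratio) = −2.5 log₁₀(59.0) = −2.5 × 1.7709 = -4.427
Star P is brighter, so it has the smaller magnitude: the difference is negative.

m_P − m_Q ≈ -4.43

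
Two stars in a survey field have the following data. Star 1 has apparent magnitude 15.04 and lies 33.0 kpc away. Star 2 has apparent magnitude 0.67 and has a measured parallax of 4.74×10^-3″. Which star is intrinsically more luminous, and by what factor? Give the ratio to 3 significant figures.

Star 2 is more luminous, by a factor of 22.9.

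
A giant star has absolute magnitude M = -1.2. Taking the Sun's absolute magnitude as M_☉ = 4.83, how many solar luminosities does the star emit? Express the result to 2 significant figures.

M − M_☉ = -1.2 − 4.83 = -6.030
L/L_☉ = 10^(−0.4 (M − M_☉)) = 10^2.412 = 258.2

L/L_☉ ≈ 260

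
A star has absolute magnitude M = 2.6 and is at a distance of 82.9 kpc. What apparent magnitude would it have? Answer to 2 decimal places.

m ≈ 22.19

d = 82.9 kpc = 82900 pc
m = M + 5 log₁₀ d − 5 = 2.6 + 5·4.9186 − 5 = 22.193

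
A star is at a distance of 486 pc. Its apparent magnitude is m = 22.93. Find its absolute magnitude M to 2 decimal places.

M ≈ 14.50

5 log₁₀(d/10 pc) = 5 log₁₀(486.0) − 5 = 8.433
M = m − 5 log₁₀(d/10) = 22.93 − 8.433 = 14.497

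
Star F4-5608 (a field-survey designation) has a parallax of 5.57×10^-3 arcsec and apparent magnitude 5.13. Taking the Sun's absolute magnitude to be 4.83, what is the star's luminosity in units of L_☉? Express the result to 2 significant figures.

L/L_☉ ≈ 240

d = 1/p = 1/5.57×10^-3″ = 179.5 pc
M = m − 5 log₁₀ d + 5 = 5.13 − 5·2.2541 + 5 = -1.141
M − M_☉ = -1.141 − 4.83 = -5.971
L/L_☉ = 10^(−0.4 × -5.971) = 244.5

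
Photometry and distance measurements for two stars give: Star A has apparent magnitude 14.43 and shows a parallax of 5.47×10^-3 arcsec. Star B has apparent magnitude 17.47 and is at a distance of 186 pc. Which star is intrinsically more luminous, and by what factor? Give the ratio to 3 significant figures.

Star A: d = 1/p = 1/5.47×10^-3″ = 182.8 pc
Star A: M = m − 5 log₁₀ d + 5 = 14.43 − 5·2.2620 + 5 = 8.120
Star B: M = m − 5 log₁₀ d + 5 = 17.47 − 5·2.2695 + 5 = 11.122
ΔM = M_A − M_B = 8.120 − (11.122) = -3.002; smaller M is more luminous → Star A.
L ratio = 10^(0.4 |ΔM|) = 10^1.201 = 15.89

Star A is more luminous, by a factor of 15.9.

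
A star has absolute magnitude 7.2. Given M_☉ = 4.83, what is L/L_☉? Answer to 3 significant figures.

L/L_☉ ≈ 0.113

M − M_☉ = 7.2 − 4.83 = 2.370
L/L_☉ = 10^(−0.4 (M − M_☉)) = 10^-0.948 = 0.1127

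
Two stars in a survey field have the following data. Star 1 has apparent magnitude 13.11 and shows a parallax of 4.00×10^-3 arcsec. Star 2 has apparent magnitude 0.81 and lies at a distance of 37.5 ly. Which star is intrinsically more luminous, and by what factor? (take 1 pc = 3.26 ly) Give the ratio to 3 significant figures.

Star 2 is more luminous, by a factor of 176.

Star 1: d = 1/p = 1/4.00×10^-3″ = 250.0 pc
Star 1: M = m − 5 log₁₀ d + 5 = 13.11 − 5·2.3979 + 5 = 6.120
Star 2: d = 37.5 ly / 3.26 = 11.50 pc
Star 2: M = m − 5 log₁₀ d + 5 = 0.81 − 5·1.0608 + 5 = 0.506
ΔM = M_1 − M_2 = 6.120 − (0.506) = 5.614; smaller M is more luminous → Star 2.
L ratio = 10^(0.4 |ΔM|) = 10^2.246 = 176.1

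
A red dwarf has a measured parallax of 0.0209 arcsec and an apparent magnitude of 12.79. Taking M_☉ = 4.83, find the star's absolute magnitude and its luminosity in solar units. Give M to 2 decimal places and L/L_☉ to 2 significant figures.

M ≈ 9.39; L/L_☉ ≈ 0.015

d = 1/p = 1/0.0209″ = 47.85 pc
M = m − 5 log₁₀ d + 5 = 12.79 − 5·1.6799 + 5 = 9.391
M − M_☉ = 9.391 − 4.83 = 4.561
L/L_☉ = 10^(−0.4 × 4.561) = 0.01499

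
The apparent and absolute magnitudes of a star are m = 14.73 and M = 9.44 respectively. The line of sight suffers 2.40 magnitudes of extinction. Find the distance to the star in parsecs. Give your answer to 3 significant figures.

m − M = 5 log₁₀(d/10 pc) + A  ⇒  14.73 − (9.44) − 2.40 = 5 log₁₀(d/10)
2.890 = 5 log₁₀(d/10)
log₁₀ d = (m − M − A)/5 + 1 = 1.5780
d = 10^1.5780 = 37.84 pc

d ≈ 37.8 pc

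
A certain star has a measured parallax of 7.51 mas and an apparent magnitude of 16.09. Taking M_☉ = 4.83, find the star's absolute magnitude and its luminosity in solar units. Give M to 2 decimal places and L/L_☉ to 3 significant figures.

M ≈ 10.47; L/L_☉ ≈ 5.56×10^-3

d = 1/p = 1000/7.51 mas = 133.2 pc
M = m − 5 log₁₀ d + 5 = 16.09 − 5·2.1244 + 5 = 10.468
M − M_☉ = 10.468 − 4.83 = 5.638
L/L_☉ = 10^(−0.4 × 5.638) = 5.555×10^-3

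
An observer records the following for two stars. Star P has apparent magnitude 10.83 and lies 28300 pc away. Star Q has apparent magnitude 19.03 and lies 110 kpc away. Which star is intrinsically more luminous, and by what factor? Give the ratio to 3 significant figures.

Star P is more luminous, by a factor of 126.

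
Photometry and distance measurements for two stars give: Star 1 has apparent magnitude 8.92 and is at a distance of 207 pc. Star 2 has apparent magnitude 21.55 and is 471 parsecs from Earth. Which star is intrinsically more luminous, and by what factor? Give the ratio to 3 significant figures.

Star 1 is more luminous, by a factor of 21800.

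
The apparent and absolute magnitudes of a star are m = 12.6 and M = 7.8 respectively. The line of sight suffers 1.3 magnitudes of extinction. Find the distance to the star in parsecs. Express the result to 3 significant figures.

m − M = 5 log₁₀(d/10 pc) + A  ⇒  12.6 − (7.8) − 1.3 = 5 log₁₀(d/10)
3.500 = 5 log₁₀(d/10)
log₁₀ d = (m − M − A)/5 + 1 = 1.7000
d = 10^1.7000 = 50.12 pc

d ≈ 50.1 pc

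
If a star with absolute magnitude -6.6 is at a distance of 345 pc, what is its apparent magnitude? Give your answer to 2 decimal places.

m = M + 5 log₁₀ d − 5 = -6.6 + 5·2.5378 − 5 = 1.089

m ≈ 1.09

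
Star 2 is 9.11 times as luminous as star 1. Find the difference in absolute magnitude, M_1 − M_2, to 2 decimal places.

Pogson: ΔM = −2.5 log₁₀(ratio) = −2.5 log₁₀(9.11) = −2.5 × 0.9595 = -2.399
Star 2 is brighter so has the smaller magnitude: M_1 − M_2 is positive.

M_1 − M_2 ≈ 2.40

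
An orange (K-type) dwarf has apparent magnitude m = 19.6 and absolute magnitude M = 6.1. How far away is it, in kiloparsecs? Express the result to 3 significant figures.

d ≈ 5.01 kpc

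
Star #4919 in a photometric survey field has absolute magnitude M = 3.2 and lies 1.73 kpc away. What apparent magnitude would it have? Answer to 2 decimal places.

d = 1.73 kpc = 1730 pc
m = M + 5 log₁₀ d − 5 = 3.2 + 5·3.2380 − 5 = 14.390

m ≈ 14.39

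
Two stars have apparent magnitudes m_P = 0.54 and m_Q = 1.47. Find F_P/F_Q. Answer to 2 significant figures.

F_P/F_Q ≈ 2.4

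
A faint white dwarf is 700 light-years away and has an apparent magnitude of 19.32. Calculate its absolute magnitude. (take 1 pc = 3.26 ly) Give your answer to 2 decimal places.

d = 700 ly / 3.26 = 214.7 pc
5 log₁₀(d/10 pc) = 5 log₁₀(214.7) − 5 = 6.659
M = m − 5 log₁₀(d/10) = 19.32 − 6.659 = 12.661

M ≈ 12.66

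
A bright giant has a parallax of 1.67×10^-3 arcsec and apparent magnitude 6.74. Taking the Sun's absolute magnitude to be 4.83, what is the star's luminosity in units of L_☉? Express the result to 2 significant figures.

L/L_☉ ≈ 620

d = 1/p = 1/1.67×10^-3″ = 598.8 pc
M = m − 5 log₁₀ d + 5 = 6.74 − 5·2.7773 + 5 = -2.146
M − M_☉ = -2.146 − 4.83 = -6.976
L/L_☉ = 10^(−0.4 × -6.976) = 617.4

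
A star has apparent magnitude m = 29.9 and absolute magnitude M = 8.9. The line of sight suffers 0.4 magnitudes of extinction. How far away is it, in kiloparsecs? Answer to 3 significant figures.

d ≈ 132 kpc

m − M = 5 log₁₀(d/10 pc) + A  ⇒  29.9 − (8.9) − 0.4 = 5 log₁₀(d/10)
20.600 = 5 log₁₀(d/10)
log₁₀ d = (m − M − A)/5 + 1 = 5.1200
d = 10^5.1200 = 131800 pc
= 131.8 kpc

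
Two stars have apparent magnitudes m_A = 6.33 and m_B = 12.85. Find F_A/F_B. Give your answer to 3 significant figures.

Magnitude difference = -6.52
Flux ratio = 10^(−0.4 Δm) = 10^(−0.4 × -6.52) = 10^2.608 = 405.5

F_A/F_B ≈ 406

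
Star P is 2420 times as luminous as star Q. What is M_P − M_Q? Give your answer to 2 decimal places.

M_P − M_Q ≈ -8.46

Pogson: ΔM = −2.5 log₁₀(ratio) = −2.5 log₁₀(2420) = −2.5 × 3.3838 = -8.460
Star P is brighter, so it has the smaller magnitude: the difference is negative.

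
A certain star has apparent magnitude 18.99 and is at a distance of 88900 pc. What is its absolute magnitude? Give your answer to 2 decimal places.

M ≈ -0.75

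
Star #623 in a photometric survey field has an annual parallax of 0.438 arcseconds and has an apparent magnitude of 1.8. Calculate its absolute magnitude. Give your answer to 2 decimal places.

M ≈ 5.01

d = 1/p = 1/0.438″ = 2.283 pc
5 log₁₀(d/10 pc) = 5 log₁₀(2.283) − 5 = -3.207
M = m − 5 log₁₀(d/10) = 1.8 + 3.207 = 5.007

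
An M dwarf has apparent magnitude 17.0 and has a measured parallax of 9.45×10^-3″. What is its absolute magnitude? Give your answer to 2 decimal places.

d = 1/p = 1/9.45×10^-3″ = 105.8 pc
5 log₁₀(d/10 pc) = 5 log₁₀(105.8) − 5 = 5.123
M = m − 5 log₁₀(d/10) = 17.0 − 5.123 = 11.877

M ≈ 11.88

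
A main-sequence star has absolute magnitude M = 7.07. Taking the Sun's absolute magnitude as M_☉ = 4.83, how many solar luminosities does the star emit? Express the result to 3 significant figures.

L/L_☉ ≈ 0.127

M − M_☉ = 7.07 − 4.83 = 2.240
L/L_☉ = 10^(−0.4 (M − M_☉)) = 10^-0.896 = 0.1271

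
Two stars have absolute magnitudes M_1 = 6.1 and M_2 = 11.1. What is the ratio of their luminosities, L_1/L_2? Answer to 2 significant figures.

L_1/L_2 ≈ 100

ΔM = M_1 − M_2 = -5.0
L_1/L_2 = 10^(−0.4 ΔM) = 10^2.000 = 100.0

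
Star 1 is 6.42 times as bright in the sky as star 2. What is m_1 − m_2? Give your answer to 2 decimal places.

Pogson: Δm = −2.5 log₁₀(ratio) = −2.5 log₁₀(6.42) = −2.5 × 0.8075 = -2.019
Star 1 is brighter, so it has the smaller magnitude: the difference is negative.

m_1 − m_2 ≈ -2.02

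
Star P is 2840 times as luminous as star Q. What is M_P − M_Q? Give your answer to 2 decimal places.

M_P − M_Q ≈ -8.63

Pogson: ΔM = −2.5 log₁₀(ratio) = −2.5 log₁₀(2840) = −2.5 × 3.4533 = -8.633
Star P is brighter, so it has the smaller magnitude: the difference is negative.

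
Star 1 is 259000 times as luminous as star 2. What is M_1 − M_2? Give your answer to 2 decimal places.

Pogson: ΔM = −2.5 log₁₀(ratio) = −2.5 log₁₀(259000) = −2.5 × 5.4133 = -13.533
Star 1 is brighter, so it has the smaller magnitude: the difference is negative.

M_1 − M_2 ≈ -13.53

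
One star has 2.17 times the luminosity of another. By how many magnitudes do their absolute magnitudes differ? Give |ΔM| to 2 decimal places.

|ΔM| ≈ 0.84

Pogson: ΔM = −2.5 log₁₀(ratio) = −2.5 log₁₀(2.17) = −2.5 × 0.3365 = -0.841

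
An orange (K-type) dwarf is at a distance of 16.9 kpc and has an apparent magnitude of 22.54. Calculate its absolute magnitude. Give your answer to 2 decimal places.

d = 16.9 kpc = 16900 pc
5 log₁₀(d/10 pc) = 5 log₁₀(16900) − 5 = 16.139
M = m − 5 log₁₀(d/10) = 22.54 − 16.139 = 6.401

M ≈ 6.40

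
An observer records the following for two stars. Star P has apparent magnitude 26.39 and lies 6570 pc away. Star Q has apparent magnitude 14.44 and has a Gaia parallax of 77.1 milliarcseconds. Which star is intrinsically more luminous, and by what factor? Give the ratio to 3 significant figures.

Star P is more luminous, by a factor of 4.26.

Star P: M = m − 5 log₁₀ d + 5 = 26.39 − 5·3.8176 + 5 = 12.302
Star Q: p = 77.1 mas = 0.0771″ → d = 1/p = 12.97 pc
Star Q: M = m − 5 log₁₀ d + 5 = 14.44 − 5·1.1129 + 5 = 13.875
ΔM = M_P − M_Q = 12.302 − (13.875) = -1.573; smaller M is more luminous → Star P.
L ratio = 10^(0.4 |ΔM|) = 10^0.629 = 4.258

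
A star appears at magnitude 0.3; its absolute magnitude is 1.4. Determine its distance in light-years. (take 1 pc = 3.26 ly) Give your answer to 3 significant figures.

μ = m − M = -1.100
m − M = 5 log₁₀ d − 5
log₁₀ d = (m − M)/5 + 1 = 0.7800
d = 10^0.7800 = 6.026 pc
= 19.64 ly

d ≈ 19.6 ly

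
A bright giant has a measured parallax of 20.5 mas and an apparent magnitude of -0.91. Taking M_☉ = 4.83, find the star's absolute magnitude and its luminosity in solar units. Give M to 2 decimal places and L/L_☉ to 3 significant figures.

d = 1/p = 1000/20.5 mas = 48.78 pc
M = m − 5 log₁₀ d + 5 = -0.91 − 5·1.6882 + 5 = -4.351
M − M_☉ = -4.351 − 4.83 = -9.181
L/L_☉ = 10^(−0.4 × -9.181) = 4704

M ≈ -4.35; L/L_☉ ≈ 4700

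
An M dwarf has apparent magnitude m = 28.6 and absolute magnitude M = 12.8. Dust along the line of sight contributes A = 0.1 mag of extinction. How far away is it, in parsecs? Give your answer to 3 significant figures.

d ≈ 13800 pc

m − M = 5 log₁₀(d/10 pc) + A  ⇒  28.6 − (12.8) − 0.1 = 5 log₁₀(d/10)
15.700 = 5 log₁₀(d/10)
log₁₀ d = (m − M − A)/5 + 1 = 4.1400
d = 10^4.1400 = 13800 pc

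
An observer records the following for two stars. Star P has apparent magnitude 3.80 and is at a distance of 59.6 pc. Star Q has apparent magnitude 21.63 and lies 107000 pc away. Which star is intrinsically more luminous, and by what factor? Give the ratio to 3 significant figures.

Star P: M = m − 5 log₁₀ d + 5 = 3.80 − 5·1.7752 + 5 = -0.076
Star Q: M = m − 5 log₁₀ d + 5 = 21.63 − 5·5.0294 + 5 = 1.483
ΔM = M_P − M_Q = -0.076 − (1.483) = -1.559; smaller M is more luminous → Star P.
L ratio = 10^(0.4 |ΔM|) = 10^0.624 = 4.205

Star P is more luminous, by a factor of 4.20.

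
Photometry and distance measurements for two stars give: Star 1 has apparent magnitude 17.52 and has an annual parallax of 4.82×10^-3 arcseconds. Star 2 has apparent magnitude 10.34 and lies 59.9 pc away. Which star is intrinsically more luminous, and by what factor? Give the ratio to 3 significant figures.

Star 1: d = 1/p = 1/4.82×10^-3″ = 207.5 pc
Star 1: M = m − 5 log₁₀ d + 5 = 17.52 − 5·2.3170 + 5 = 10.935
Star 2: M = m − 5 log₁₀ d + 5 = 10.34 − 5·1.7774 + 5 = 6.453
ΔM = M_1 − M_2 = 10.935 − (6.453) = 4.482; smaller M is more luminous → Star 2.
L ratio = 10^(0.4 |ΔM|) = 10^1.793 = 62.08

Star 2 is more luminous, by a factor of 62.1.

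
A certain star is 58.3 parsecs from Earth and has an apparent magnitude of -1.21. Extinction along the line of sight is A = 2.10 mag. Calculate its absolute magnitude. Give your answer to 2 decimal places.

M ≈ -7.14

5 log₁₀(d/10 pc) = 5 log₁₀(58.30) − 5 = 3.828
M = m − 5 log₁₀(d/10) − A = -1.21 − 3.828 − 2.10 = -7.138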